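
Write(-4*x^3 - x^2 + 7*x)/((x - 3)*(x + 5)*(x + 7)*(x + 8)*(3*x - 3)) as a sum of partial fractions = 1928/(891*(x + 8)) - 637/(240*(x + 7)) + 55/(108*(x + 5)) - 1/(1296*(x - 1)) - 1/(55*(x - 3))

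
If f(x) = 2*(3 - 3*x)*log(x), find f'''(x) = (6*x + 12)/x^3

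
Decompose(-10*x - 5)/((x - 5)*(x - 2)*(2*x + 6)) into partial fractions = 5/(16*(x + 3)) + 5/(6*(x - 2)) - 55/(48*(x - 5))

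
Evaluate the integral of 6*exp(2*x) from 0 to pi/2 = 3*(-exp(-pi/2) + exp(pi/2))*exp(pi/2)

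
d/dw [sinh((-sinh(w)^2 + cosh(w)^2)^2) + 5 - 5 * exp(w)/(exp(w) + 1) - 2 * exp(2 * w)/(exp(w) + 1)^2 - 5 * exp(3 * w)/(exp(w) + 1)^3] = (-24*exp(3*w) - 14*exp(2*w) - 5*exp(w))/(exp(4*w) + 4*exp(3*w) + 6*exp(2*w) + 4*exp(w) + 1)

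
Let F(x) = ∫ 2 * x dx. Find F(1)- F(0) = 1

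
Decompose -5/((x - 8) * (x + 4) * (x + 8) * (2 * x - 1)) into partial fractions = 8/(459*(2*x - 1)) + 5/(1088*(x + 8)) - 5/(432*(x + 4)) - 1/(576*(x - 8))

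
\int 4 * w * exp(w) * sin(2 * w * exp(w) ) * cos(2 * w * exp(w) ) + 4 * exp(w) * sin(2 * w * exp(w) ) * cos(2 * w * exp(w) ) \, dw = sin(2*w*exp(w))^2 + C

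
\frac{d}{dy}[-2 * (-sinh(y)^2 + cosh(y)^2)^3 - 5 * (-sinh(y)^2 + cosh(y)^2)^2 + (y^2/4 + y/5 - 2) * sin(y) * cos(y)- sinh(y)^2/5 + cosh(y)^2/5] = y^2*cos(2*y)/4 + y*sin(2*y)/4 + y*cos(2*y)/5 + sin(2*y)/10 - 2*cos(2*y)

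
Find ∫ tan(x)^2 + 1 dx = tan(x) + C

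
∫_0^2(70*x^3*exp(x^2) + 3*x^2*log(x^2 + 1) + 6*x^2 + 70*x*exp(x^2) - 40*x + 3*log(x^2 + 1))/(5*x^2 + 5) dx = -7 - 14*log(5)/5 + 7*exp(4)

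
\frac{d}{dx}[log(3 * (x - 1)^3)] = 3/(x - 1)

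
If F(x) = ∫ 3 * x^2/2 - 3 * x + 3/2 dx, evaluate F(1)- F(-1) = 4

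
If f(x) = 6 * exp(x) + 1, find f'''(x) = 6*exp(x)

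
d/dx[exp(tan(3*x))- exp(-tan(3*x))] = 3*(exp(tan(3*x)) + exp(-tan(3*x)))/cos(3*x)^2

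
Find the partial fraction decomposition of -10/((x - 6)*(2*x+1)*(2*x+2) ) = 20/(13*(2*x + 1)) - 5/(7*(x + 1)) - 5/(91*(x - 6))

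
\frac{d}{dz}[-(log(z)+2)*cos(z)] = (z*log(z)*sin(z) + 2*z*sin(z) - cos(z))/z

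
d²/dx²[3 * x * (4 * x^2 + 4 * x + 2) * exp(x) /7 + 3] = 12*x^3*exp(x)/7 + 12*x^2*exp(x) + 18*x*exp(x) + 36*exp(x)/7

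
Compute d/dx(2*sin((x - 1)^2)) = 4*(x - 1)*cos(x^2 - 2*x + 1)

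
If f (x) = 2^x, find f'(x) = 2^x*log(2)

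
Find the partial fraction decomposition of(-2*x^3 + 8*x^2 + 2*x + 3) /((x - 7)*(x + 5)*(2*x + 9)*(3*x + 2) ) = -157/(6877*(3*x + 2)) + 2706/(529*(2*x + 9)) - 443/(156*(x + 5)) - 277/(6348*(x - 7))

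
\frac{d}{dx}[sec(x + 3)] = tan(x + 3)*sec(x + 3)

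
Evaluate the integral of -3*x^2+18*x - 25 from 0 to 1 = -17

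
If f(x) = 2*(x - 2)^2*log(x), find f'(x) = (4*x^2*log(x) + 2*x^2 - 8*x*log(x) - 8*x + 8)/x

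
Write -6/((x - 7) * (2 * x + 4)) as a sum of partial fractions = 1/(3*(x + 2)) - 1/(3*(x - 7))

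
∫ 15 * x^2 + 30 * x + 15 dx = 5*x^3 + 15*x^2 + 15*x + C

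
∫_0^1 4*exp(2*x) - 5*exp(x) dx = -E + 1 + 2*(-1 + E)^2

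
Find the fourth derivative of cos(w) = cos(w)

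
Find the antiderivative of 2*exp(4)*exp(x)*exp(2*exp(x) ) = exp(2*exp(x) + 4) + C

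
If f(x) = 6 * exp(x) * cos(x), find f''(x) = -12*exp(x)*sin(x)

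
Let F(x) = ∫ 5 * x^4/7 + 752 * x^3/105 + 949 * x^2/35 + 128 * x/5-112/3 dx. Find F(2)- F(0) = 2872/35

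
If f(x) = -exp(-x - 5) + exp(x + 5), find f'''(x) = (exp(2*x + 10) + 1)*exp(-x - 5)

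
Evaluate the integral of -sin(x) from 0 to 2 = -1 + cos(2)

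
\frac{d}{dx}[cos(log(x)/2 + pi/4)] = -sin(log(x)/2 + pi/4)/(2*x)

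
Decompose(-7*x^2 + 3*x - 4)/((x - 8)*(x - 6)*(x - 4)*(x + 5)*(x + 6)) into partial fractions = -137/(840*(x + 6)) + 194/(1287*(x + 5)) - 13/(90*(x - 4)) + 119/(264*(x - 6)) - 107/(364*(x - 8))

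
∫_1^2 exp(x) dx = -E + exp(2)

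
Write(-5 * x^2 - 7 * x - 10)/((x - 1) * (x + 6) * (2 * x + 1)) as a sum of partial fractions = 31/(33*(2*x + 1)) - 148/(77*(x + 6)) - 22/(21*(x - 1))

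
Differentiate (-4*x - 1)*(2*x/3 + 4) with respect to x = -16*x/3 - 50/3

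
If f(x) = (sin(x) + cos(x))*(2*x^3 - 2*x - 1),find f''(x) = -2*sqrt(2)*x^3*sin(x + pi/4) + 12*sqrt(2)*x^2*cos(x + pi/4) + 14*sqrt(2)*x*sin(x + pi/4) + 5*sin(x) - 3*cos(x)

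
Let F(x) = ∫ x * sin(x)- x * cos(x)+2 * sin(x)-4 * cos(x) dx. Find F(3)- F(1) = -6*sin(3) + 4*cos(1) + 4*sin(1) - 6*cos(3)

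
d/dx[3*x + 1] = 3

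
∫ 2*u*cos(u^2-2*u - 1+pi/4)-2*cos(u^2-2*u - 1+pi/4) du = sin((u - 1)^2 - 2 + pi/4) + C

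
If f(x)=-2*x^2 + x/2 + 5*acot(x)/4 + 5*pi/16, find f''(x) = (-8*x^4 - 16*x^2 + 5*x - 8)/(2*x^4 + 4*x^2 + 2)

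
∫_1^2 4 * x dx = 6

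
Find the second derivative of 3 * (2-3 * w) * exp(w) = -9*w*exp(w) - 12*exp(w)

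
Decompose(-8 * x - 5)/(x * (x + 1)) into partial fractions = -3/(x + 1) - 5/x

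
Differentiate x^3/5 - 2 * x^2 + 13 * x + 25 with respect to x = 3*x^2/5 - 4*x + 13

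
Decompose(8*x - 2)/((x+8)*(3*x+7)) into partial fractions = -62/(17*(3*x + 7)) + 66/(17*(x + 8))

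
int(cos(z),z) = sin(z) + C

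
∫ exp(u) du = exp(u) + C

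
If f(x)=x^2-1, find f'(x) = 2*x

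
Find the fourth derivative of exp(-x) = exp(-x)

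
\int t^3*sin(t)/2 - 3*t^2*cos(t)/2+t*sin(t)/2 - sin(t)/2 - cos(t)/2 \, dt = (-t^3 - t + 1)*cos(t)/2 + C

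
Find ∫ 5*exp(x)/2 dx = 5*exp(x)/2 + C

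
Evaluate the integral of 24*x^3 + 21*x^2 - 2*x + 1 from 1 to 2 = 137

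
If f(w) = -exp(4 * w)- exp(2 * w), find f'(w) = -4*exp(4*w) - 2*exp(2*w)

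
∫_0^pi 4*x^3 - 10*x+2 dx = (-1 + (-1 + pi)^2)*(-1 + 2*pi + pi^2)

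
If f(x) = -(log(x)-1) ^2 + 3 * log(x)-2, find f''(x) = (2*log(x) - 7)/x^2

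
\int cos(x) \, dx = sin(x) + C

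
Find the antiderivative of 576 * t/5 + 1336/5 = 288*t^2/5 + 1336*t/5 + C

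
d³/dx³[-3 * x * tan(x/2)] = -9*x*tan(x/2)^4/4 - 3*x*tan(x/2)^2 - 3*x/4 - 9*tan(x/2)^3/2 - 9*tan(x/2)/2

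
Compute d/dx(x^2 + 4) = 2*x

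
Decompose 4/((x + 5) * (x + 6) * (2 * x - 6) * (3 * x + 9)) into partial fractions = -2/(81*(x + 6)) + 1/(24*(x + 5)) - 1/(54*(x + 3)) + 1/(648*(x - 3))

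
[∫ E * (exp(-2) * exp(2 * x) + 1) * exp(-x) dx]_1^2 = E - exp(-1)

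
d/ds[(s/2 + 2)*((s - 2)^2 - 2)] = 3*s^2/2 - 7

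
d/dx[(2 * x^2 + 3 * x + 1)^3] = 48*x^5 + 180*x^4 + 264*x^3 + 189*x^2 + 66*x + 9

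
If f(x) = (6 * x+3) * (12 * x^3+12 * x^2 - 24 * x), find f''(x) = 864*x^2 + 648*x - 216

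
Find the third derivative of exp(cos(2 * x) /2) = 4*(2*sin(x)^4 - 8*sin(x)^2 + 5)*exp(1/2)*exp(-sin(x)^2)*sin(x)*cos(x)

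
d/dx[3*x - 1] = 3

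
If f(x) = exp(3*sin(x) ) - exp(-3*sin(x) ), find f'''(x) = 3*(-9*exp(6*sin(x))*sin(x) + 9*exp(6*sin(x))*cos(x)^2 - exp(6*sin(x)) + 9*sin(x) + 9*cos(x)^2 - 1)*exp(-3*sin(x))*cos(x)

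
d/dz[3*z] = 3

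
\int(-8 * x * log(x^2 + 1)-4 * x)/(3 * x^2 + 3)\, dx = 2*(-log(x^2 + 1) - 1)*log(x^2 + 1)/3 + C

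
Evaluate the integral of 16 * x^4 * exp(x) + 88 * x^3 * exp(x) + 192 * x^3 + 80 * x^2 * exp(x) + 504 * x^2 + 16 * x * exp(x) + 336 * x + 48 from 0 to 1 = 48*E + 432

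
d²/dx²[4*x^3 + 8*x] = 24*x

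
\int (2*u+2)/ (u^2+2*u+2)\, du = log(3*(u + 1)^2 + 3) + C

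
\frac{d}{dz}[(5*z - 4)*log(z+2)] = (5*z*log(z + 2) + 5*z + 10*log(z + 2) - 4)/(z + 2)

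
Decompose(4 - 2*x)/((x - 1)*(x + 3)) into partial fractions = -5/(2*(x + 3)) + 1/(2*(x - 1))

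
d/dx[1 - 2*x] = -2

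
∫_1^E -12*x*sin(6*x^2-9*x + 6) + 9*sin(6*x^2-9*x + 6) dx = cos(-9*E + 6 + 6*exp(2)) - cos(3)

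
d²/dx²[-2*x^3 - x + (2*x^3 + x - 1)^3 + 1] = 576*x^7 + 504*x^5 - 360*x^4 + 120*x^3 - 144*x^2 + 30*x - 6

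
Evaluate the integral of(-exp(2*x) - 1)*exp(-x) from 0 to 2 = -exp(2) + exp(-2)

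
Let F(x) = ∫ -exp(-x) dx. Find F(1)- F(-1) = -E + exp(-1)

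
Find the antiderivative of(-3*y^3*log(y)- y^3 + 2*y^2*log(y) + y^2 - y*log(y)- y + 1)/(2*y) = (-y^3 + y^2 - y + 1)*log(y)/2 + C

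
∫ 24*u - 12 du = 12*u^2 - 12*u + C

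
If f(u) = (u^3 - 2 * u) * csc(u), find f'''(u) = (u^3*cos(u)/sin(u) - 6*u^3*cos(u)/sin(u)^3 - 9*u^2 + 18*u^2/sin(u)^2 - 20*u*cos(u)/sin(u) + 12*u*cos(u)/sin(u)^3 + 12 - 12/sin(u)^2)/sin(u)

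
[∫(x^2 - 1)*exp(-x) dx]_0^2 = 1 - 9*exp(-2)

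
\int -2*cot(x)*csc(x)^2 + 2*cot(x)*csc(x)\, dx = (csc(x) - 1)^2 + C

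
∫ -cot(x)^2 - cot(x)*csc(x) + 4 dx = 5*x + cot(x) + csc(x) + C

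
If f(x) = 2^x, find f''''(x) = 2^x*log(2)^4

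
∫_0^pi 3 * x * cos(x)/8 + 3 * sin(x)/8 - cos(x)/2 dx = 0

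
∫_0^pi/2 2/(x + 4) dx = -4*log(2) + 2*log(pi/2 + 4)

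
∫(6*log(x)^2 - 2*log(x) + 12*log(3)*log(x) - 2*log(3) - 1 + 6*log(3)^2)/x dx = (2*log(3*x)^2 - log(3*x) - 1)*log(3*x) + C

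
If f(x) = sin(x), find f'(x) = cos(x)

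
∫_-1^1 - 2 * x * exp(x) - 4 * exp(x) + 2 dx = 4 - 4*E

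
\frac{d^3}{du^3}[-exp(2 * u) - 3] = -8*exp(2*u)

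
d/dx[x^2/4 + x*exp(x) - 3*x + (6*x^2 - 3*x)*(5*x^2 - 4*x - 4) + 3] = 120*x^3 - 117*x^2 + x*exp(x) - 47*x/2 + exp(x) + 9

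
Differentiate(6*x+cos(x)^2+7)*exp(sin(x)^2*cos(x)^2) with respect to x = (3*x*sin(4*x) + (1 - cos(2*x))^2*sin(2*x)/4 + (cos(2*x) + 1)^2*sin(2*x)/4 - 3*sin(2*x)/2 + 15*sin(4*x)/4 + 6)*exp(1/2 - cos(2*x)/2)*exp(-(1 - cos(2*x))^2/4)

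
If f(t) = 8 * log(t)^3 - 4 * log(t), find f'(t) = (24*log(t)^2 - 4)/t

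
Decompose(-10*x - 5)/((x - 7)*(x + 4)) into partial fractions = -35/(11*(x + 4)) - 75/(11*(x - 7))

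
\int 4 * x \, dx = 2*x^2 + C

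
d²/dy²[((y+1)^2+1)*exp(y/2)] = y^2*exp(y/2)/4 + 5*y*exp(y/2)/2 + 9*exp(y/2)/2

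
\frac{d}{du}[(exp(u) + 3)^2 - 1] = 2*exp(2*u) + 6*exp(u)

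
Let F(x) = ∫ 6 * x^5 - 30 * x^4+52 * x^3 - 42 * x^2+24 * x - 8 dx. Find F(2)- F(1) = 2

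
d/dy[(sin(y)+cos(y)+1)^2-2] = 2*cos(2*y) + 2*sqrt(2)*cos(y + pi/4)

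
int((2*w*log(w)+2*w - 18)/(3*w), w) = 2*(w - 9)*log(w)/3 + C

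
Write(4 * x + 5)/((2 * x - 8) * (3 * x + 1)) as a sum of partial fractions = -11/(26*(3*x + 1)) + 21/(26*(x - 4))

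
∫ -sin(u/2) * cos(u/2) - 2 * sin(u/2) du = (cos(u/2) + 2)^2 + C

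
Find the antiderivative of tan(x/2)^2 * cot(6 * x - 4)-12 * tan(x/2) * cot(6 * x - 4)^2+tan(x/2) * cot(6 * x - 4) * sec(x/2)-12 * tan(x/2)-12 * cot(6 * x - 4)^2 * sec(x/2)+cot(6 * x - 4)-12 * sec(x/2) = 2*(tan(x/2) + sec(x/2))*cot(6*x - 4) + C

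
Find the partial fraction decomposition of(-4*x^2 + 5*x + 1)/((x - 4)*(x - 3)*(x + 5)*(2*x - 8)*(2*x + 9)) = 164/(867*(2*x + 9)) - 31/(324*(x + 5)) - 1/(12*(x - 3)) + 3953/(46818*(x - 4)) - 43/(306*(x - 4)^2)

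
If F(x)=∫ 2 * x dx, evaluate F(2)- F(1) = 3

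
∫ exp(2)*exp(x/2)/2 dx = exp(x/2 + 2) + C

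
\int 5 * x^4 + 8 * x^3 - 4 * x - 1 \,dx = x^5 + 2*x^4 - 2*x^2 - x + C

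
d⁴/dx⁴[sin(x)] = sin(x)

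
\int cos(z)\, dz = sin(z) + C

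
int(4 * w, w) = 2*w^2 + C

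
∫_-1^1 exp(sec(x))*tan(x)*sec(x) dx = 0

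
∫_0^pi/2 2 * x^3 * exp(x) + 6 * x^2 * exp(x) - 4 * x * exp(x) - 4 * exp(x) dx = 2*(-pi + pi^3/8)*exp(pi/2)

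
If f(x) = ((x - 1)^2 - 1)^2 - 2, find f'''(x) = 24*x - 24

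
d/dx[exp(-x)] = -exp(-x)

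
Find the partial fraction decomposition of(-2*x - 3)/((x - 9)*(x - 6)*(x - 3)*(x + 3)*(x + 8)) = 13/(13090*(x + 8)) - 1/(1080*(x + 3)) - 1/(132*(x - 3)) + 5/(378*(x - 6)) - 7/(1224*(x - 9))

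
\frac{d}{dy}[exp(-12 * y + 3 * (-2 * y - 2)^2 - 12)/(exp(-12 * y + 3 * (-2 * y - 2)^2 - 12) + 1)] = (24*y*exp(-12*y^2 - 12*y) + 12*exp(-12*y^2 - 12*y))/(1 + 2*exp(-12*y)*exp(-12*y^2) + exp(-24*y)*exp(-24*y^2))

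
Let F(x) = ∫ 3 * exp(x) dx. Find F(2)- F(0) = -3 + 3*exp(2)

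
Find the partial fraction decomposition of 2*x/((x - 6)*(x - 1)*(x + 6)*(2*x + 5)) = -40/(833*(2*x + 5)) + 1/(49*(x + 6)) - 2/(245*(x - 1)) + 1/(85*(x - 6))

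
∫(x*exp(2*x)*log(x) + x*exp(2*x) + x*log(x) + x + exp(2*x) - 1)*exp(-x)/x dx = 2*(log(x) + 1)*sinh(x) + C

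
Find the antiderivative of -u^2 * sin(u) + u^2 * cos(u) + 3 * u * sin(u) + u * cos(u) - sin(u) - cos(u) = sqrt(2)*u*(u - 1)*sin(u + pi/4) + C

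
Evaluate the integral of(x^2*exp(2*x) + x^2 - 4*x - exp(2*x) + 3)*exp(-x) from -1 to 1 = -4*exp(-1) + 4*E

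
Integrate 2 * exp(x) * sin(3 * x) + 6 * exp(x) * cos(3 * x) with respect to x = 2*exp(x)*sin(3*x) + C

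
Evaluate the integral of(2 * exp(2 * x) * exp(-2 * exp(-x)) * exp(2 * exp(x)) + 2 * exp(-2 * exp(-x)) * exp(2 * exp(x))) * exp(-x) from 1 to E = -exp(-2*exp(-1) + 2*E) + exp(-2*exp(-E) + 2*exp(E))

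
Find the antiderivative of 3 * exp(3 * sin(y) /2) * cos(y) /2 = exp(3*sin(y)/2) + C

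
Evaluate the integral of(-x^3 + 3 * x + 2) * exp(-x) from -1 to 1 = 8*exp(-1)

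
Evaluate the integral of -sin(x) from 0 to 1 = -1 + cos(1)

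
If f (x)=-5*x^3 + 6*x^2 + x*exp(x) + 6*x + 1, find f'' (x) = x*exp(x) - 30*x + 2*exp(x) + 12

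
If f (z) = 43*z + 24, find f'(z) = 43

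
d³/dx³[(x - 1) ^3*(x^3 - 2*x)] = 120*x^3 - 180*x^2 + 24*x + 30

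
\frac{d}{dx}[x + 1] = 1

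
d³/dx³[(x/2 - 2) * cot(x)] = -3*x*cot(x)^4 - 4*x*cot(x)^2 - x + 12*cot(x)^4 + 3*cot(x)^3 + 16*cot(x)^2 + 3*cot(x) + 4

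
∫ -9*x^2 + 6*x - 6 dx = -3*x^3 + 3*x^2 - 6*x + C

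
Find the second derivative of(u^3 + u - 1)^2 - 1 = 30*u^4 + 24*u^2 - 12*u + 2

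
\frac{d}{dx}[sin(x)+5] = cos(x)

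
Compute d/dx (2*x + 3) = 2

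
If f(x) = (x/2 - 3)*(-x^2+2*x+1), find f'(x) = -3*x^2/2 + 8*x - 11/2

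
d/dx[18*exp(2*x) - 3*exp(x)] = 36*exp(2*x) - 3*exp(x)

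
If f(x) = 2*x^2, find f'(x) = 4*x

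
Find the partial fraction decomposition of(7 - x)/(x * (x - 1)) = 6/(x - 1) - 7/x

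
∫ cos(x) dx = sin(x) + C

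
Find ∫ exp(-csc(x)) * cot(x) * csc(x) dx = exp(-csc(x)) + C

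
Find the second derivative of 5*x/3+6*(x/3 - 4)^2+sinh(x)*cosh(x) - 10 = 2*sinh(2*x) + 4/3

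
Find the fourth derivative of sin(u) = sin(u)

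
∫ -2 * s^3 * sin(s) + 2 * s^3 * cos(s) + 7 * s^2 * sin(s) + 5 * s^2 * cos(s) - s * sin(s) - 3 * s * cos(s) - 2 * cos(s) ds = -sqrt(2)*(-2*s^3 + s^2 + s + 1)*sin(s + pi/4) + C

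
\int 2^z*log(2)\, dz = 2^z + C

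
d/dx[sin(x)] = cos(x)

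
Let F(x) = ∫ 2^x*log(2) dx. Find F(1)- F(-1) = 3/2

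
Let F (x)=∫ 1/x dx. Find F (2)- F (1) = -log(9) + log(18)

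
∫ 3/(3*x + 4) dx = log(3*x/4 + 1) + C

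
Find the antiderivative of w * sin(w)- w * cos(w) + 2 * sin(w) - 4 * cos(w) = -sqrt(2)*(w + 3)*sin(w + pi/4) + C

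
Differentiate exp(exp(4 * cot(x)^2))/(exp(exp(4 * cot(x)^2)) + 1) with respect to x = -8*exp(exp(-4 + 4/sin(x)^2) - 4 + 4/sin(x)^2)*cos(x)/((exp(exp(4/tan(x)^2)) + 1)^2*sin(x)^3)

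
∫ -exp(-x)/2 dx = exp(-x)/2 + C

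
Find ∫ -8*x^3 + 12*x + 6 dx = -2*x^4 + 6*x^2 + 6*x + C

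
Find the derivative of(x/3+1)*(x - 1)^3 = 4*x^3/3 - 4*x + 8/3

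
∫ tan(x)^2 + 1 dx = tan(x) + C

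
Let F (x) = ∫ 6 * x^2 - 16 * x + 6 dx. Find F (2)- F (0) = -4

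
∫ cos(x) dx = sin(x) + C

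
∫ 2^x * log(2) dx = 2^x + C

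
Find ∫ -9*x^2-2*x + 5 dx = -3*x^3 - x^2 + 5*x + C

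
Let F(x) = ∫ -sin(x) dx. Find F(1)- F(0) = -1 + cos(1)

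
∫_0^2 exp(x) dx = -1 + exp(2)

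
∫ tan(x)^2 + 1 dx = tan(x) + C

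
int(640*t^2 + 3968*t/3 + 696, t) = 640*t^3/3 + 1984*t^2/3 + 696*t + C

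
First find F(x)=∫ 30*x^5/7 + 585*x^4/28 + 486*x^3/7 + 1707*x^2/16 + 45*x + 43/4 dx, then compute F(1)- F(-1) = 5655/56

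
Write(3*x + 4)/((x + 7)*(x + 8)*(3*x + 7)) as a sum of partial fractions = -27/(238*(3*x + 7)) - 20/(17*(x + 8)) + 17/(14*(x + 7))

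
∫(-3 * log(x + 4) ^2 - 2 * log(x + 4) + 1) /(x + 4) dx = (-log(x + 4)^2 - log(x + 4) + 1)*log(x + 4) + C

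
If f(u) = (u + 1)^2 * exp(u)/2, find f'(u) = u^2*exp(u)/2 + 2*u*exp(u) + 3*exp(u)/2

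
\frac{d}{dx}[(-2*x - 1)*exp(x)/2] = -x*exp(x) - 3*exp(x)/2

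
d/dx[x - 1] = 1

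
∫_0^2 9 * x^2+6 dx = 36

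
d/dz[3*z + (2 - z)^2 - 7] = 2*z - 1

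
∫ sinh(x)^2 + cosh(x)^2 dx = sinh(2*x)/2 + C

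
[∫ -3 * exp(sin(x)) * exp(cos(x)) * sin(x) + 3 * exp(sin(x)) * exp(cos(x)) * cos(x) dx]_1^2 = -3*exp(cos(1) + sin(1)) + 3*exp(cos(2) + sin(2))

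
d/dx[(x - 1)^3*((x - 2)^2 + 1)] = 5*x^4 - 28*x^3 + 60*x^2 - 56*x + 19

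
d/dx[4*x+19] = 4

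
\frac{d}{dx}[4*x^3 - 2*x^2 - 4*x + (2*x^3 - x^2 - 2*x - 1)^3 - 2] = 72*x^8 - 96*x^7 - 126*x^6 + 66*x^5 + 150*x^4 + 36*x^3 - 30*x^2 - 34*x - 10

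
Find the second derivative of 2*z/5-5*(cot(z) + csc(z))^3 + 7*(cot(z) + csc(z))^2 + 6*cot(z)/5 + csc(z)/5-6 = 60/tan(z) - 60/tan(z)^5 - 76/(5*sin(z)) - 14*cos(z)/sin(z)^2 - 56/sin(z)^2 - 138*cos(z)/(5*sin(z)^3) + 1052/(5*sin(z)^3) + 84*cos(z)/sin(z)^4 + 84/sin(z)^4 - 180*cos(z)/sin(z)^5 - 240/sin(z)^5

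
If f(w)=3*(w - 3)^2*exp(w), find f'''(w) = 3*w^2*exp(w) - 9*exp(w)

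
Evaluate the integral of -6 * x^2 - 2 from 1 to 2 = -16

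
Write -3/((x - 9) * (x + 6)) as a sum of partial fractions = 1/(5*(x + 6)) - 1/(5*(x - 9))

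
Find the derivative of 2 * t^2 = 4*t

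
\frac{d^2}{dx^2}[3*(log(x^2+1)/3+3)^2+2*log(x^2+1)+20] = (-4*x^2*log(x^2 + 1) - 40*x^2 + 4*log(x^2 + 1) + 48)/(3*x^4 + 6*x^2 + 3)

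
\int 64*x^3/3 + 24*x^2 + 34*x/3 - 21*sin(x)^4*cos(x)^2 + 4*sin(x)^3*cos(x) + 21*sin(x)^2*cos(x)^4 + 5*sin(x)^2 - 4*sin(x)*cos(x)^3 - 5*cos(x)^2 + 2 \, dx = 16*x^4/3 + 8*x^3 + 17*x^2/3 + 2*x + 7*sin(x)^3*cos(x)^3 - 5*sin(2*x)/2 + cos(4*x)/4 + C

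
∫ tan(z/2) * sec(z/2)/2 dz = sec(z/2) + C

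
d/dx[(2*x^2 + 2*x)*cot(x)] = -2*x^2/sin(x)^2 + 4*x/tan(x) - 2*x/sin(x)^2 + 2/tan(x)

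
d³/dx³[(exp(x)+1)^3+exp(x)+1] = 27*exp(3*x) + 24*exp(2*x) + 4*exp(x)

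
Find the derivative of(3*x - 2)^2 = 18*x - 12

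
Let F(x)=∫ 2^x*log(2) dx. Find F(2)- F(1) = 2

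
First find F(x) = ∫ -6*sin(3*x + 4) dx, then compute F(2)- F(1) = 2*cos(10) - 2*cos(7)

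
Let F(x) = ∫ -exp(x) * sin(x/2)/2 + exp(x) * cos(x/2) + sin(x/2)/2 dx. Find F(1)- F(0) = (-1 + E)*cos(1/2)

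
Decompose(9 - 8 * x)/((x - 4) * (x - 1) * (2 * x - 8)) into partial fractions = 1/(18*(x - 1)) - 1/(18*(x - 4)) - 23/(6*(x - 4)^2)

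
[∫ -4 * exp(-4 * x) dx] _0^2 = -1 + exp(-8)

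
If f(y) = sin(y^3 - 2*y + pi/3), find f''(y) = -9*y^4*sin(y^3 - 2*y + pi/3) + 12*y^2*sin(y^3 - 2*y + pi/3) + 6*y*cos(y^3 - 2*y + pi/3) - 4*sin(y^3 - 2*y + pi/3)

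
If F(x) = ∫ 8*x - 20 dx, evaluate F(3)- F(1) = -8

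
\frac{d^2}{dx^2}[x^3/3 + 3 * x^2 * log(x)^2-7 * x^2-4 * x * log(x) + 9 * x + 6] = (2*x^2 + 6*x*log(x)^2 + 18*x*log(x) - 8*x - 4)/x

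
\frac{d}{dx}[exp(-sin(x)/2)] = -exp(-sin(x)/2)*cos(x)/2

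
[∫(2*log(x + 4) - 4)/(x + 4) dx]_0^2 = -(-2 + log(4))^2 + (-2 + log(6))^2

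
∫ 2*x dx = x^2 + C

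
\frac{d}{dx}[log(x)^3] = 3*log(x)^2/x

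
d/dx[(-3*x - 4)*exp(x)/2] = -3*x*exp(x)/2 - 7*exp(x)/2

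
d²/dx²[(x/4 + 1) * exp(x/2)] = x*exp(x/2)/16 + exp(x/2)/2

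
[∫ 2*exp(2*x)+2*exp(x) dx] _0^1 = -4 + (1 + E)^2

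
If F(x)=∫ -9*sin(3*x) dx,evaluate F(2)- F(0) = -3 + 3*cos(6)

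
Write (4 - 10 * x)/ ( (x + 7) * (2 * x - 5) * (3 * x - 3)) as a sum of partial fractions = -28/(57*(2*x - 5)) + 37/(228*(x + 7)) + 1/(12*(x - 1))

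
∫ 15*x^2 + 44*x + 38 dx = 5*x^3 + 22*x^2 + 38*x + C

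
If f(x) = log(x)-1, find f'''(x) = 2/x^3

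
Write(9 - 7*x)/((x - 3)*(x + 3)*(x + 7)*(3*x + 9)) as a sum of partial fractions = -29/(240*(x + 7)) + 19/(144*(x + 3)) - 5/(12*(x + 3)^2) - 1/(90*(x - 3))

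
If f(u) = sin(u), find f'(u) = cos(u)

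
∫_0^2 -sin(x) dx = -1 + cos(2)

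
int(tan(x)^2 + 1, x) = tan(x) + C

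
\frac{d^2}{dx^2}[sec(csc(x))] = 2*tan(csc(x))^2*cot(x)^2*csc(x)^2*sec(csc(x)) + 2*tan(csc(x))*cot(x)^2*csc(x)*sec(csc(x)) + tan(csc(x))*csc(x)*sec(csc(x)) + cot(x)^2*csc(x)^2*sec(csc(x))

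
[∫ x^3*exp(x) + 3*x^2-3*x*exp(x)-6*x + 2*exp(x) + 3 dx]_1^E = (-1 + E)^3*(1 + exp(E))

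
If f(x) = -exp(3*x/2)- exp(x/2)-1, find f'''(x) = -27*exp(3*x/2)/8 - exp(x/2)/8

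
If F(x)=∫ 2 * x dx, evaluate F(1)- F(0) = 1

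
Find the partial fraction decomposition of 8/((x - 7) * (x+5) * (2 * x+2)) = 1/(12*(x + 5)) - 1/(8*(x + 1)) + 1/(24*(x - 7))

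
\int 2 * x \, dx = x^2 + C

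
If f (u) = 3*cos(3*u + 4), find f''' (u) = 81*sin(3*u + 4)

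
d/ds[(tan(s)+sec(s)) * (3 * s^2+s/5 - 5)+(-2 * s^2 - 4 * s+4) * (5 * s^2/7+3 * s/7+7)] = -40*s^3/7 + 3*s^2*tan(s)^2 + 3*s^2*tan(s)*sec(s) - 57*s^2/7 + s*tan(s)^2/5 + s*tan(s)*sec(s)/5 + 6*s*tan(s) + 6*s*sec(s) - 893*s/35 - 5*tan(s)^2 - 5*tan(s)*sec(s) + tan(s)/5 + sec(s)/5 - 219/7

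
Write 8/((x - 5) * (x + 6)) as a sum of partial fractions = -8/(11*(x + 6)) + 8/(11*(x - 5))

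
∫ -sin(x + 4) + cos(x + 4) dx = sqrt(2)*sin(x + pi/4 + 4) + C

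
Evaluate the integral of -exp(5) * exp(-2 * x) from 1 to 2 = -exp(3)/2 + E/2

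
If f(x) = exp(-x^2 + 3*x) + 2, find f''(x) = 4*x^2*exp(-x^2 + 3*x) - 12*x*exp(-x^2 + 3*x) + 7*exp(-x^2 + 3*x)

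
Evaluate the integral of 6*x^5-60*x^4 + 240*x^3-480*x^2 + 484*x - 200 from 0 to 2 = -72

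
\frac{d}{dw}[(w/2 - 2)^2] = w/2 - 2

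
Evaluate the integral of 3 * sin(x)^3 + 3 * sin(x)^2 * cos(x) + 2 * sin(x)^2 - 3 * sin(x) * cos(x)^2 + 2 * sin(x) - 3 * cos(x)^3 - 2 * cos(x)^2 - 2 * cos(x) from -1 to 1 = -7*sin(1) - 2*sin(2) - sin(3)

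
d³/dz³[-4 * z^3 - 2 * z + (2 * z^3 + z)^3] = 4032*z^6 + 2520*z^4 + 360*z^2 - 18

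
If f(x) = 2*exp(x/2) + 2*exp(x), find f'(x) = exp(x/2) + 2*exp(x)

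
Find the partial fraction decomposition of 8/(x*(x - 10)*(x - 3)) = -8/(21*(x - 3)) + 4/(35*(x - 10)) + 4/(15*x)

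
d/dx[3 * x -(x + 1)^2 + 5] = 1 - 2*x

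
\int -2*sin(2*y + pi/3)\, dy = cos(2*y + pi/3) + C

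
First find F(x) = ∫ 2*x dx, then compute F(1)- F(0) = 1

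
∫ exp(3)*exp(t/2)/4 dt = exp(t/2 + 3)/2 + C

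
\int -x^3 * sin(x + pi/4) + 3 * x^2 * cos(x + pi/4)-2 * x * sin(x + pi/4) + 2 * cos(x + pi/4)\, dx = x*(x^2 + 2)*cos(x + pi/4) + C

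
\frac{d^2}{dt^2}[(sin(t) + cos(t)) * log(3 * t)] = sqrt(2)*(-t^2*log(t)*sin(t + pi/4) - t^2*log(3)*sin(t + pi/4) + 2*t*cos(t + pi/4) - sin(t + pi/4))/t^2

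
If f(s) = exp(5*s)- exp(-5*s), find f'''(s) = (125*exp(10*s) + 125)*exp(-5*s)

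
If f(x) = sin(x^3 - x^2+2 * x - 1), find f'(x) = (3*x^2 - 2*x + 2)*cos(x^3 - x^2 + 2*x - 1)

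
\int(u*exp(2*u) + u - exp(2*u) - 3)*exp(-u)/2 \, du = (u - 2)*sinh(u) + C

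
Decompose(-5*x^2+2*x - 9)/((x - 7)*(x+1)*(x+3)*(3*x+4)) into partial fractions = -111/(25*(3*x + 4)) + 3/(5*(x + 3)) + 1/(x + 1) - 3/(25*(x - 7))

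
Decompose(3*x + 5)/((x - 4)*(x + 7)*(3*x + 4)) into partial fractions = -9/(272*(3*x + 4)) - 16/(187*(x + 7)) + 17/(176*(x - 4))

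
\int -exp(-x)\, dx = exp(-x) + C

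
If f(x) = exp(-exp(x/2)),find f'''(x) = (-exp(3*x/2) - exp(x/2) + 3*exp(x))*exp(-exp(x/2))/8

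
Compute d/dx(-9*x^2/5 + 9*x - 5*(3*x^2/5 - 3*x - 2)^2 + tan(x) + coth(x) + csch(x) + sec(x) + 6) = -36*x^3/5 + 54*x^2 - 348*x/5 + tan(x)^2 + tan(x)*sec(x) - 50 - cosh(x)/sinh(x)^2 - 1/sinh(x)^2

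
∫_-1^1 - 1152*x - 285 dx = -570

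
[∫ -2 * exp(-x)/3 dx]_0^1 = -2/3 + 2*exp(-1)/3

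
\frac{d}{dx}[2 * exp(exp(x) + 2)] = 2*exp(x + exp(x) + 2)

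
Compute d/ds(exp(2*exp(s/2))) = exp(s/2 + 2*exp(s/2))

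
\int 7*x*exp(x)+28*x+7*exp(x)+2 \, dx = x*(14*x + 7*exp(x) + 2) + C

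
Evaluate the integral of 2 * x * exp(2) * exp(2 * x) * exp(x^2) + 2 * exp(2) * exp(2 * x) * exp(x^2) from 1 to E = -exp(5) + exp(1 + (1 + E)^2)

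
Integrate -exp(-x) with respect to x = exp(-x) + C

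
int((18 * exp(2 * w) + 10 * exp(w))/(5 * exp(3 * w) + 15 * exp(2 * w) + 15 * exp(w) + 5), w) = 2*(17*exp(2*w) + 25*exp(w) + 10)/(5*(exp(2*w) + 2*exp(w) + 1)) + C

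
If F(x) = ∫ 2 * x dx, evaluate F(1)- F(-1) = 0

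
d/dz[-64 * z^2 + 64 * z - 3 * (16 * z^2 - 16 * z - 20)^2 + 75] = -3072*z^3 + 4608*z^2 + 2176*z - 1856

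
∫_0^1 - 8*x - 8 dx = -12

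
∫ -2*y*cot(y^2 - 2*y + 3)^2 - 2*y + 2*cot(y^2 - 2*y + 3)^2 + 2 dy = cot((y - 1)^2 + 2) + C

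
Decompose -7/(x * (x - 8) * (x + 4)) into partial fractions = -7/(48*(x + 4)) - 7/(96*(x - 8)) + 7/(32*x)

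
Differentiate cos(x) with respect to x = -sin(x)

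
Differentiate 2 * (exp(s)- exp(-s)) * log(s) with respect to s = (2*s*exp(2*s)*log(s) + 2*s*log(s) + 2*exp(2*s) - 2)*exp(-s)/s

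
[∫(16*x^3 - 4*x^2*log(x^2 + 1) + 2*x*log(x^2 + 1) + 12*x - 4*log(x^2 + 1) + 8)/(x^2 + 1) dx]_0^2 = -4*log(5) + (-6 + log(5))^2/2 + 30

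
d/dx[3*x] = 3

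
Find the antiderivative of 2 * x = x^2 + C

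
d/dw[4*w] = 4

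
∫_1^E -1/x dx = -1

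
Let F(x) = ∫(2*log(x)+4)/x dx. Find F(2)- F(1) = -4 + (log(2) + 2)^2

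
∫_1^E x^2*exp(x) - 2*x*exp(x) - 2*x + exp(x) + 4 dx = -2*E + 2 + (-1 + exp(E))*((-2 + E)^2 + 1)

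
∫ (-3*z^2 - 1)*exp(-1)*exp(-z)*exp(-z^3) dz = exp(-z^3 - z - 1) + C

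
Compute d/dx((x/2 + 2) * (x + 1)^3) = 2*x^3 + 21*x^2/2 + 15*x + 13/2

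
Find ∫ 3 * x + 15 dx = 3*x^2/2 + 15*x + C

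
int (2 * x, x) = x^2 + C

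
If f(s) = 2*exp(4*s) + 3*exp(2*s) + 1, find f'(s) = 8*exp(4*s) + 6*exp(2*s)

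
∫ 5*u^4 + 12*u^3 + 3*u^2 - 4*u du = u^5 + 3*u^4 + u^3 - 2*u^2 + C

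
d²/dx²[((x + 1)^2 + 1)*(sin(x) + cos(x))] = -x^2*sin(x) - x^2*cos(x) - 6*x*sin(x) + 2*x*cos(x) - 4*sin(x) + 4*cos(x)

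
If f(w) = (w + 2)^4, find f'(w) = 4*w^3 + 24*w^2 + 48*w + 32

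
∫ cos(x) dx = sin(x) + C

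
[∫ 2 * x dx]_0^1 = 1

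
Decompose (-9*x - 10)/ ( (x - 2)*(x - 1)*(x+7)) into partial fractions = 53/(72*(x + 7)) + 19/(8*(x - 1)) - 28/(9*(x - 2))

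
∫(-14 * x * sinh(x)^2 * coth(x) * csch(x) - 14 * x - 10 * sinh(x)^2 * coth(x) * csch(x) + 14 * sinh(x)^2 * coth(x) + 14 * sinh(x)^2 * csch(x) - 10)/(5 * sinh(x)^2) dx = (14*x/5 + 2)*(coth(x) + csch(x)) + C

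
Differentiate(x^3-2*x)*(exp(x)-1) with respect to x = x^3*exp(x) + 3*x^2*exp(x) - 3*x^2 - 2*x*exp(x) - 2*exp(x) + 2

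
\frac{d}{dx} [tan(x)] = cos(x)^(-2)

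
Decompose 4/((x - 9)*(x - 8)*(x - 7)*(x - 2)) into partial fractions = -2/(105*(x - 2)) + 2/(5*(x - 7)) - 2/(3*(x - 8)) + 2/(7*(x - 9))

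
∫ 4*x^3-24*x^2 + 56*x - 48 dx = x^4 - 8*x^3 + 28*x^2 - 48*x + C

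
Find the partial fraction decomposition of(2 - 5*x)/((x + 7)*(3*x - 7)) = -29/(28*(3*x - 7)) - 37/(28*(x + 7))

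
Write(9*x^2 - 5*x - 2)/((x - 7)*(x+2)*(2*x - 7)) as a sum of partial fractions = -33/(7*(2*x - 7)) + 4/(9*(x + 2)) + 404/(63*(x - 7))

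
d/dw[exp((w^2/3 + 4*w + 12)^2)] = 4*w^3*exp(w^4/9 + 8*w^3/3 + 24*w^2 + 96*w + 144)/9 + 8*w^2*exp(w^4/9 + 8*w^3/3 + 24*w^2 + 96*w + 144) + 48*w*exp(w^4/9 + 8*w^3/3 + 24*w^2 + 96*w + 144) + 96*exp(w^4/9 + 8*w^3/3 + 24*w^2 + 96*w + 144)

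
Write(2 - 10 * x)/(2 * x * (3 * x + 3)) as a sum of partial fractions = -2/(x + 1) + 1/(3*x)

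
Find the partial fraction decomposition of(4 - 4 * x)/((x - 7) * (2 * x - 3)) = 4/(11*(2*x - 3)) - 24/(11*(x - 7))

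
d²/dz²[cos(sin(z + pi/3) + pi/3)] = sin(z + pi/3)*sin(sin(z + pi/3) + pi/3) - cos(z + pi/3)^2*cos(sin(z + pi/3) + pi/3)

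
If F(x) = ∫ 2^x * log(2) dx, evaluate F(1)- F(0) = 1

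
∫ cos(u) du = sin(u) + C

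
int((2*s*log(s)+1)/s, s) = (2*s + 1)*(log(s) - 1) + C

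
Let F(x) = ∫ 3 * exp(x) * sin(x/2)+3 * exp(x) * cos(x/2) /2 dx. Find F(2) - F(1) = 3*E*(-sin(1/2) + E*sin(1))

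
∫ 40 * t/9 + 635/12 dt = 20*t^2/9 + 635*t/12 + C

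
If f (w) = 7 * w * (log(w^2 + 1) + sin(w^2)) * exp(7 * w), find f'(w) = 7*(2*w^4*cos(w^2) + 7*w^3*log(w^2 + 1) + 7*w^3*sin(w^2) + w^2*log(w^2 + 1) + w^2*sin(w^2) + 2*w^2*cos(w^2) + 2*w^2 + 7*w*log(w^2 + 1) + 7*w*sin(w^2) + log(w^2 + 1) + sin(w^2))*exp(7*w)/(w^2 + 1)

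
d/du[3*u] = 3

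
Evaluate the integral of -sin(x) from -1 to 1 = 0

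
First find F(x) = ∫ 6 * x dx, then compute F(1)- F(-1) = 0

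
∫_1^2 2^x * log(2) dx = 2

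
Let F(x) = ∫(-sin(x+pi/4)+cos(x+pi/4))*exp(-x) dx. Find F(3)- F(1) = -exp(-1)*sin(pi/4 + 1) + exp(-3)*sin(pi/4 + 3)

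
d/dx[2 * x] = 2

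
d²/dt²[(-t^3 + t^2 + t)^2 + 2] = 30*t^4 - 40*t^3 - 12*t^2 + 12*t + 2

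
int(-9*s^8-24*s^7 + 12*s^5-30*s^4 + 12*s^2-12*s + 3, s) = -s^9 - 3*s^8 + 2*s^6 - 6*s^5 + 4*s^3 - 6*s^2 + 3*s + C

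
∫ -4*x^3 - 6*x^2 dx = -x^4 - 2*x^3 + C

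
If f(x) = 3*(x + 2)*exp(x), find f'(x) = 3*x*exp(x) + 9*exp(x)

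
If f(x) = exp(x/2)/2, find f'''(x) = exp(x/2)/16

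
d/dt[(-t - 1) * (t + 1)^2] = -3*t^2 - 6*t - 3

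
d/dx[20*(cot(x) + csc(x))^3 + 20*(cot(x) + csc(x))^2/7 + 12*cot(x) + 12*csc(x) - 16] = -8*(5*cos(x)^2/7 + 10*cos(x)/7 + 5/7 + 6*cos(x)^3/sin(x) + 21*cos(x)^2/sin(x) + 24*cos(x)/sin(x) + 9/sin(x))/sin(x)^3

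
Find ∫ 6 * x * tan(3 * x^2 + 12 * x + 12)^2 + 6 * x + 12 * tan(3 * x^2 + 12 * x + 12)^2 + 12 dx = tan(3*(x + 2)^2) + C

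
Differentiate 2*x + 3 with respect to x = 2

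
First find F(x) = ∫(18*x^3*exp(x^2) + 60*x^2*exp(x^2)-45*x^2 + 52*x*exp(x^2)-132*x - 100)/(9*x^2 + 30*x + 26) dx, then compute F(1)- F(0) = -6 - log(26) + E + log(65)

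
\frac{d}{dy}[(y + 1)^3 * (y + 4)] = 4*y^3 + 21*y^2 + 30*y + 13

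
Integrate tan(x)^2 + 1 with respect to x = tan(x) + C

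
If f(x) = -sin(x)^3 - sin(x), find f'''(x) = (22 - 27*cos(x)^2)*cos(x)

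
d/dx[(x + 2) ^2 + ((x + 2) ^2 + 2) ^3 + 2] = 6*x^5 + 60*x^4 + 264*x^3 + 624*x^2 + 794*x + 436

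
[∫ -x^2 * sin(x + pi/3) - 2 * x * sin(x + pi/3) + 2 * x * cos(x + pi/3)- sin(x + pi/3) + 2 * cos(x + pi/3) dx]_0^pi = -(1 + pi)^2/2 - 1/2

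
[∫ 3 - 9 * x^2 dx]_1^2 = -18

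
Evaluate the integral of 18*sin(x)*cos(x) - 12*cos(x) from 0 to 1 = -4 + (-2 + 3*sin(1))^2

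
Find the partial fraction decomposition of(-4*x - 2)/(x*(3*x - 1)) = -10/(3*x - 1) + 2/x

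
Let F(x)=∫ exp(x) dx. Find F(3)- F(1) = -E + exp(3)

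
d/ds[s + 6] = 1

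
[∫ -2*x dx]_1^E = 1 - exp(2)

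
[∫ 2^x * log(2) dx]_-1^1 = 3/2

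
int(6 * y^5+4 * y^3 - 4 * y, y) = y^6 + y^4 - 2*y^2 + C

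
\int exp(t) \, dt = exp(t) + C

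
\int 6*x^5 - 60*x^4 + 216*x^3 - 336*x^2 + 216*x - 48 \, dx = x^6 - 12*x^5 + 54*x^4 - 112*x^3 + 108*x^2 - 48*x + C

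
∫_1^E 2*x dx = -1 + exp(2)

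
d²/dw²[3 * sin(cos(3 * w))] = -27*sin(3*w)^2*sin(cos(3*w)) - 27*cos(3*w)*cos(cos(3*w))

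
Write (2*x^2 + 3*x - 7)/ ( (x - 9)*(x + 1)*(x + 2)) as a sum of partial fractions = -5/(11*(x + 2)) + 4/(5*(x + 1)) + 91/(55*(x - 9))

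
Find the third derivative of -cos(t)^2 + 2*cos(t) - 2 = 2*sin(t) - 4*sin(2*t)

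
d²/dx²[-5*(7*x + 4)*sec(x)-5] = 5*(7*x - 14*x/cos(x)^2 - 14*sin(x)/cos(x) + 4 - 8/cos(x)^2)/cos(x)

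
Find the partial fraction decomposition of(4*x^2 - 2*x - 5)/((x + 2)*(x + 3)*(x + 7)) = 41/(4*(x + 7)) - 37/(4*(x + 3)) + 3/(x + 2)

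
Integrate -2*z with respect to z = -z^2 + C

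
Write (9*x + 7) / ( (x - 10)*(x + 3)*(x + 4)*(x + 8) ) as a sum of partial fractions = 13/(72*(x + 8)) - 29/(56*(x + 4)) + 4/(13*(x + 3)) + 97/(3276*(x - 10))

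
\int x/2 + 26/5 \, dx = x^2/4 + 26*x/5 + C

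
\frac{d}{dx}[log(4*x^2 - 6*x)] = (4*x - 3)/(2*x^2 - 3*x)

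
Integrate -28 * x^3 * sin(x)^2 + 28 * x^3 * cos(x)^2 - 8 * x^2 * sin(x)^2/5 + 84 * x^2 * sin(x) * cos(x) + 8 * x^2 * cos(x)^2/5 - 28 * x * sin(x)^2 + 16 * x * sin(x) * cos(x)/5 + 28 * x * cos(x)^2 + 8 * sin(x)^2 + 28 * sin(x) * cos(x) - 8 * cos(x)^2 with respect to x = (14*x^3 + 4*x^2/5 + 14*x - 4)*sin(2*x) + C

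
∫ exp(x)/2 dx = exp(x)/2 + C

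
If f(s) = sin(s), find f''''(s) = sin(s)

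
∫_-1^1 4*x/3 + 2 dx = 4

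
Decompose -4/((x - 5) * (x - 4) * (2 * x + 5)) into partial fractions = -16/(195*(2*x + 5)) + 4/(13*(x - 4)) - 4/(15*(x - 5))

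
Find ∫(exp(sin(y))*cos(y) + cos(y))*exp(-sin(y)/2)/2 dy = 2*sinh(sin(y)/2) + C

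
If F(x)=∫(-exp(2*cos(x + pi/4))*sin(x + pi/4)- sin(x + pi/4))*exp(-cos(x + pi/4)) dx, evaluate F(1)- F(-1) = -exp(sin(pi/4 + 1)) - exp(-cos(pi/4 + 1)) + exp(-sin(pi/4 + 1)) + exp(cos(pi/4 + 1))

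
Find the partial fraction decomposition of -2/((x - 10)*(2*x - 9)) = 4/(11*(2*x - 9)) - 2/(11*(x - 10))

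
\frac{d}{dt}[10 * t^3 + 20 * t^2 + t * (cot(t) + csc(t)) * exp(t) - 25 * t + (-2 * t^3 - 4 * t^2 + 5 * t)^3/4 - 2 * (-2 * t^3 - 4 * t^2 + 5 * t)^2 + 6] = -18*t^8 - 96*t^7 - 63*t^6 + 216*t^5 - 95*t^4/2 - 268*t^3 + 1455*t^2/4 + t*exp(t)/tan(t) - sqrt(2)*t*exp(t)*cos(t + pi/4)/sin(t)^2 - t*exp(t)/sin(t)^2 - 60*t + exp(t)/tan(t) + exp(t)/sin(t) - 25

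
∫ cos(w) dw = sin(w) + C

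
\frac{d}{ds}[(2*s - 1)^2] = 8*s - 4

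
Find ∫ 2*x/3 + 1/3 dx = x^2/3 + x/3 + C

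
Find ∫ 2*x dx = x^2 + C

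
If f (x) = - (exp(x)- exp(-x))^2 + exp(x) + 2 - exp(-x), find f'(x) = (-2*exp(4*x) + exp(3*x) + exp(x) + 2)*exp(-2*x)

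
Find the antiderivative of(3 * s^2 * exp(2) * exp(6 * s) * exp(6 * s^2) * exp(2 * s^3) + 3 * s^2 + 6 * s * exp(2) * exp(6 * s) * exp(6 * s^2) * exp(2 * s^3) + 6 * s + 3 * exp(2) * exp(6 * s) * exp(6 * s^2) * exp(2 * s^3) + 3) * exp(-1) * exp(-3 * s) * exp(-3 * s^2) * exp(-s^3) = 2*sinh((s + 1)^3) + C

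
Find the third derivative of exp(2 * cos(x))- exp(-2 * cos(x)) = 2*(-4*exp(4*cos(x))*sin(x)^2 + 6*exp(4*cos(x))*cos(x) + exp(4*cos(x)) - 4*sin(x)^2 - 6*cos(x) + 1)*exp(-2*cos(x))*sin(x)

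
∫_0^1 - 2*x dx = -1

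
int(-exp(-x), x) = exp(-x) + C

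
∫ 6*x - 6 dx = 3*x^2 - 6*x + C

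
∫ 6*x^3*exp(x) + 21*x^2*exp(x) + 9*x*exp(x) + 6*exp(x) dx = 3*(2*x^3 + x^2 + x + 1)*exp(x) + C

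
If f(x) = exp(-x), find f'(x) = -exp(-x)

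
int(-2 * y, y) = -y^2 + C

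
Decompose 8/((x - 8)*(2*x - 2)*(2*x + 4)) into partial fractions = 1/(15*(x + 2)) - 2/(21*(x - 1)) + 1/(35*(x - 8))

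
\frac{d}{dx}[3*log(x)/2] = 3/(2*x)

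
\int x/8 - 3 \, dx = x^2/16 - 3*x + C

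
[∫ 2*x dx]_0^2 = 4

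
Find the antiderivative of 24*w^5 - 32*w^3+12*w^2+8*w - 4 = 4*w^6 - 8*w^4 + 4*w^3 + 4*w^2 - 4*w + C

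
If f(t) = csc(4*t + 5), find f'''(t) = -384*cot(4*t + 5)^3*csc(4*t + 5) - 320*cot(4*t + 5)*csc(4*t + 5)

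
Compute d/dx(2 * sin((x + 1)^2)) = 4*(x + 1)*cos(x^2 + 2*x + 1)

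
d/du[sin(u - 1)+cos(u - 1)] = -sin(u - 1) + cos(u - 1)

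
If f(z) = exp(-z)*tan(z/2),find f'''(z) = (3*tan(z/2)^4 - 6*tan(z/2)^3 + 10*tan(z/2)^2 - 10*tan(z/2) + 7)*exp(-z)/4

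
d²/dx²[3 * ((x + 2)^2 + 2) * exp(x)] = 3*x^2*exp(x) + 24*x*exp(x) + 48*exp(x)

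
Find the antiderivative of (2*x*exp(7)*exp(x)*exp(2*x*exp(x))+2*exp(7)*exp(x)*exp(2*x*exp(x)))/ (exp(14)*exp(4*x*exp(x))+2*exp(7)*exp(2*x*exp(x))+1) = exp(2*x*exp(x) + 7)/(exp(2*x*exp(x) + 7) + 1) + C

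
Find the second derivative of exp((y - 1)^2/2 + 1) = y^2*exp(y^2/2 - y + 3/2) - 2*y*exp(y^2/2 - y + 3/2) + 2*exp(y^2/2 - y + 3/2)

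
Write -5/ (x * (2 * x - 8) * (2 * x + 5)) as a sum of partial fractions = -2/(13*(2*x + 5)) - 5/(104*(x - 4)) + 1/(8*x)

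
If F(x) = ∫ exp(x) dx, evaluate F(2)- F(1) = -E + exp(2)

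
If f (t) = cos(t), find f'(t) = -sin(t)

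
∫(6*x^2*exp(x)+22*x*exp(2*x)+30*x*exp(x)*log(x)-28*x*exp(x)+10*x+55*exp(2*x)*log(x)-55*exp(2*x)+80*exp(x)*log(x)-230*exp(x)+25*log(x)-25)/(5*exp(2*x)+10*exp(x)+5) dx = (11*exp(x) + 5)*(x^2 + 5*x*log(x) - 10*x - 25)/(5*(exp(x) + 1)) + C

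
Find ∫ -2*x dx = -x^2 + C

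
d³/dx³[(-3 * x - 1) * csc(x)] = (-3*x*cos(x)/sin(x) + 18*x*cos(x)/sin(x)^3 + 9 - cos(x)/sin(x) - 18/sin(x)^2 + 6*cos(x)/sin(x)^3)/sin(x)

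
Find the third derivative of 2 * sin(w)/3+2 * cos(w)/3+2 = 2*sin(w)/3 - 2*cos(w)/3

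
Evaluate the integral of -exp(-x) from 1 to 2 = -exp(-1) + exp(-2)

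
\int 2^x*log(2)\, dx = 2^x + C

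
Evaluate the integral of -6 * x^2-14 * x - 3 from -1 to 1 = -10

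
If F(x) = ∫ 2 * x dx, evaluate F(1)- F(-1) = 0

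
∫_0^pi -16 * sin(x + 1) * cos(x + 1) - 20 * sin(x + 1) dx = -40*cos(1)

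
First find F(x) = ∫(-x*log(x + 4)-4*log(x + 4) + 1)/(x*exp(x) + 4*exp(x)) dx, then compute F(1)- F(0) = -log(4) + exp(-1)*log(5)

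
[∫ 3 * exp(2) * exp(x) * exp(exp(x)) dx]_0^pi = -3*exp(3) + 3*exp(2 + exp(pi))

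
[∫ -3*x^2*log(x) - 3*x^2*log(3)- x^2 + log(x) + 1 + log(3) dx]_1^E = (E - exp(3))*log(3*E)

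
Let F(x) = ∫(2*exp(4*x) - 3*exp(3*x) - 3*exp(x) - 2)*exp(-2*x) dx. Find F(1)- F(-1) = -6*E - (-E + exp(-1))^2 + 6*exp(-1) + (E - exp(-1))^2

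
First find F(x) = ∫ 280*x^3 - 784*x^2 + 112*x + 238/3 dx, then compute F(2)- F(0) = -588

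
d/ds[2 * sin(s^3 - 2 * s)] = 2*(3*s^2 - 2)*cos(s*(s^2 - 2))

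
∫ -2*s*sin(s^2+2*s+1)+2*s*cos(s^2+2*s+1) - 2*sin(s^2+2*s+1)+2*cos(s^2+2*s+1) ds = sin((s + 1)^2) + cos((s + 1)^2) + C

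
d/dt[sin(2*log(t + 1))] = 2*cos(2*log(t + 1))/(t + 1)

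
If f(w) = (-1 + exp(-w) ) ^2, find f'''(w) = (2*exp(w) - 8)*exp(-2*w)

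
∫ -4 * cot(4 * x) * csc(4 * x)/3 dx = csc(4*x)/3 + C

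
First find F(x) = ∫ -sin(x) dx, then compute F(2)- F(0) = -1 + cos(2)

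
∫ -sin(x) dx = cos(x) + C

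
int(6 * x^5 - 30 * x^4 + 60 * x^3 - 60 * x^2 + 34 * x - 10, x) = x^6 - 6*x^5 + 15*x^4 - 20*x^3 + 17*x^2 - 10*x + C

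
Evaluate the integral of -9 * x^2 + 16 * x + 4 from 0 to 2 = 16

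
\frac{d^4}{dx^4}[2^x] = 2^x*log(2)^4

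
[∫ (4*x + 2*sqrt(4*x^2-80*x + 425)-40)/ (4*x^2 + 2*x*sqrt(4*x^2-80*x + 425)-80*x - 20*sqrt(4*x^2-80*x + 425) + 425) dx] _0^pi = log(-4 + 2*pi/5 + sqrt(1 + (-4 + 2*pi/5)^2)) - log(-4 + sqrt(17))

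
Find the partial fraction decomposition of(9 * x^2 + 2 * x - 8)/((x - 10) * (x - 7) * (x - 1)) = 1/(18*(x - 1)) - 149/(6*(x - 7)) + 304/(9*(x - 10))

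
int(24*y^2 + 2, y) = 8*y^3 + 2*y + C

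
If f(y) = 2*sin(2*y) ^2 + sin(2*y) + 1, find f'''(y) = -64*sin(4*y) - 8*cos(2*y)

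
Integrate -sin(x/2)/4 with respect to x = cos(x/2)/2 + C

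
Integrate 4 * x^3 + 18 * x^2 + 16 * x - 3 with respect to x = x^4 + 6*x^3 + 8*x^2 - 3*x + C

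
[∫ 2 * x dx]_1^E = -1 + exp(2)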